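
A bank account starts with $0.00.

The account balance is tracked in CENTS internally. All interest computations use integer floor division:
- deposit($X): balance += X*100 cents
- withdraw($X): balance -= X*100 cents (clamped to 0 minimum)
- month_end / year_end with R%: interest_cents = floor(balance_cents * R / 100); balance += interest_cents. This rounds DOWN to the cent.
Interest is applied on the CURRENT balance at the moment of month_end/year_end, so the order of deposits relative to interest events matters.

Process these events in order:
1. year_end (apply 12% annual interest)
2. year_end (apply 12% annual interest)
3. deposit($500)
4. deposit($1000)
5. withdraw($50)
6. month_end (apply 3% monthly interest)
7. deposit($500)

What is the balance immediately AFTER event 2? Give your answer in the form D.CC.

Answer: 0.00

Derivation:
After 1 (year_end (apply 12% annual interest)): balance=$0.00 total_interest=$0.00
After 2 (year_end (apply 12% annual interest)): balance=$0.00 total_interest=$0.00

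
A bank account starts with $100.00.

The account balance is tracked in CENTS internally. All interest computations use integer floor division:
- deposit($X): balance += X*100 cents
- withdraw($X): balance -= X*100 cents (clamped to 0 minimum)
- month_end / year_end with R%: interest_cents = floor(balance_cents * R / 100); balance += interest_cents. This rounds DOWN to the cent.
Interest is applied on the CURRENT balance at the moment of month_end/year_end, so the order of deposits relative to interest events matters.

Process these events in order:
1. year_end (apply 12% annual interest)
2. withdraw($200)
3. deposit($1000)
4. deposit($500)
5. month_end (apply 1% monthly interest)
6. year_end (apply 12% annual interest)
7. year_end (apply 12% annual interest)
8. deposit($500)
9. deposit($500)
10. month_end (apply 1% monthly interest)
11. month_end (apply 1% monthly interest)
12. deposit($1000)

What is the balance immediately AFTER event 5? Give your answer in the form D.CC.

After 1 (year_end (apply 12% annual interest)): balance=$112.00 total_interest=$12.00
After 2 (withdraw($200)): balance=$0.00 total_interest=$12.00
After 3 (deposit($1000)): balance=$1000.00 total_interest=$12.00
After 4 (deposit($500)): balance=$1500.00 total_interest=$12.00
After 5 (month_end (apply 1% monthly interest)): balance=$1515.00 total_interest=$27.00

Answer: 1515.00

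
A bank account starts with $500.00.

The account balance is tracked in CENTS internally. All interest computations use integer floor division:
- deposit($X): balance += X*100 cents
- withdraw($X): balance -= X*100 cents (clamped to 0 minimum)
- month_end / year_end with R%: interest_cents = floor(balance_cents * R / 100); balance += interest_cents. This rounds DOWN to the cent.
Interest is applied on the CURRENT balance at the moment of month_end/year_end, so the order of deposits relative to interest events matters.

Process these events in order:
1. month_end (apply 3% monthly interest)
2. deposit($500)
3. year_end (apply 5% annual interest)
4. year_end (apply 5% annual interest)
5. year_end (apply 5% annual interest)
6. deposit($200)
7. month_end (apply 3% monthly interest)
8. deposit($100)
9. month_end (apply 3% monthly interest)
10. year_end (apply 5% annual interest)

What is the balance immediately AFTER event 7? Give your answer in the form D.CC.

After 1 (month_end (apply 3% monthly interest)): balance=$515.00 total_interest=$15.00
After 2 (deposit($500)): balance=$1015.00 total_interest=$15.00
After 3 (year_end (apply 5% annual interest)): balance=$1065.75 total_interest=$65.75
After 4 (year_end (apply 5% annual interest)): balance=$1119.03 total_interest=$119.03
After 5 (year_end (apply 5% annual interest)): balance=$1174.98 total_interest=$174.98
After 6 (deposit($200)): balance=$1374.98 total_interest=$174.98
After 7 (month_end (apply 3% monthly interest)): balance=$1416.22 total_interest=$216.22

Answer: 1416.22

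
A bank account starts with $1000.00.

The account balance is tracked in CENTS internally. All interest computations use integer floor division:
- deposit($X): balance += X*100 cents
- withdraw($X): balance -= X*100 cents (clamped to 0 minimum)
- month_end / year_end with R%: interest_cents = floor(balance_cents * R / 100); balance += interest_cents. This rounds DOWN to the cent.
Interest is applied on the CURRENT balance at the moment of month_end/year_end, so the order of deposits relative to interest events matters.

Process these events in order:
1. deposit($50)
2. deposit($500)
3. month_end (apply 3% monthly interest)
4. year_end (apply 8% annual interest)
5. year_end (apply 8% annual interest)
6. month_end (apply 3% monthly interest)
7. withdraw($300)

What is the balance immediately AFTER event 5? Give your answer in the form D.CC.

After 1 (deposit($50)): balance=$1050.00 total_interest=$0.00
After 2 (deposit($500)): balance=$1550.00 total_interest=$0.00
After 3 (month_end (apply 3% monthly interest)): balance=$1596.50 total_interest=$46.50
After 4 (year_end (apply 8% annual interest)): balance=$1724.22 total_interest=$174.22
After 5 (year_end (apply 8% annual interest)): balance=$1862.15 total_interest=$312.15

Answer: 1862.15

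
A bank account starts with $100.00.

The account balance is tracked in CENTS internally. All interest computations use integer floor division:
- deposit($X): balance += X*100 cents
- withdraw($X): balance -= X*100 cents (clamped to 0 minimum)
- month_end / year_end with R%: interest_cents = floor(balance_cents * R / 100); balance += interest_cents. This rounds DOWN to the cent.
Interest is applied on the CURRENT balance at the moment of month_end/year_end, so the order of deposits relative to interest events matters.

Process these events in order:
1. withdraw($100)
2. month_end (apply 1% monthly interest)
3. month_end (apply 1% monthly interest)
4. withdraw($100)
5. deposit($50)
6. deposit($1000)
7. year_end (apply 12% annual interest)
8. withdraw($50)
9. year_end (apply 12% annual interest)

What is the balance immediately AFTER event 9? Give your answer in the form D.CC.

After 1 (withdraw($100)): balance=$0.00 total_interest=$0.00
After 2 (month_end (apply 1% monthly interest)): balance=$0.00 total_interest=$0.00
After 3 (month_end (apply 1% monthly interest)): balance=$0.00 total_interest=$0.00
After 4 (withdraw($100)): balance=$0.00 total_interest=$0.00
After 5 (deposit($50)): balance=$50.00 total_interest=$0.00
After 6 (deposit($1000)): balance=$1050.00 total_interest=$0.00
After 7 (year_end (apply 12% annual interest)): balance=$1176.00 total_interest=$126.00
After 8 (withdraw($50)): balance=$1126.00 total_interest=$126.00
After 9 (year_end (apply 12% annual interest)): balance=$1261.12 total_interest=$261.12

Answer: 1261.12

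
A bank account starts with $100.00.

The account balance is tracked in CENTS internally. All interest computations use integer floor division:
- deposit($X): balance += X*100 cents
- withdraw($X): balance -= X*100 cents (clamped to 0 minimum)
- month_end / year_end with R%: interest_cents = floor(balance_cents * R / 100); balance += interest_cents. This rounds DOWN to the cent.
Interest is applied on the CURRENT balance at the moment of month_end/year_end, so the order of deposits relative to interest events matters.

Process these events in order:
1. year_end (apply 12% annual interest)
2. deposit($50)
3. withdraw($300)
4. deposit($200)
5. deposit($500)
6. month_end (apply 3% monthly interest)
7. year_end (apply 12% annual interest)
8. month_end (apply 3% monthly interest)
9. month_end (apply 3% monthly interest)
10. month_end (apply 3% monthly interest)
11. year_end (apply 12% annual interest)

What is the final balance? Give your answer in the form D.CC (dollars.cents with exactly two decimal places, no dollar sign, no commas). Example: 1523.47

Answer: 988.27

Derivation:
After 1 (year_end (apply 12% annual interest)): balance=$112.00 total_interest=$12.00
After 2 (deposit($50)): balance=$162.00 total_interest=$12.00
After 3 (withdraw($300)): balance=$0.00 total_interest=$12.00
After 4 (deposit($200)): balance=$200.00 total_interest=$12.00
After 5 (deposit($500)): balance=$700.00 total_interest=$12.00
After 6 (month_end (apply 3% monthly interest)): balance=$721.00 total_interest=$33.00
After 7 (year_end (apply 12% annual interest)): balance=$807.52 total_interest=$119.52
After 8 (month_end (apply 3% monthly interest)): balance=$831.74 total_interest=$143.74
After 9 (month_end (apply 3% monthly interest)): balance=$856.69 total_interest=$168.69
After 10 (month_end (apply 3% monthly interest)): balance=$882.39 total_interest=$194.39
After 11 (year_end (apply 12% annual interest)): balance=$988.27 total_interest=$300.27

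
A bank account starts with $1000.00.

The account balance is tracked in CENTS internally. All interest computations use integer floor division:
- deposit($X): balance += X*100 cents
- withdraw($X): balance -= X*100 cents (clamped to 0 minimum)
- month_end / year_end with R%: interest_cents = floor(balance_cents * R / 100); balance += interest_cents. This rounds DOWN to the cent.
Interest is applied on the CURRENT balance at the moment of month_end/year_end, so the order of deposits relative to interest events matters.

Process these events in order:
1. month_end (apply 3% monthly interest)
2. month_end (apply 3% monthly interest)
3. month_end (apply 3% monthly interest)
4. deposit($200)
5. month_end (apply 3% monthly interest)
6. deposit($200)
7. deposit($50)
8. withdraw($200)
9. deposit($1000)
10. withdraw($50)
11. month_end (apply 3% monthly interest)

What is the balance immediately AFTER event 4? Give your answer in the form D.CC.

Answer: 1292.72

Derivation:
After 1 (month_end (apply 3% monthly interest)): balance=$1030.00 total_interest=$30.00
After 2 (month_end (apply 3% monthly interest)): balance=$1060.90 total_interest=$60.90
After 3 (month_end (apply 3% monthly interest)): balance=$1092.72 total_interest=$92.72
After 4 (deposit($200)): balance=$1292.72 total_interest=$92.72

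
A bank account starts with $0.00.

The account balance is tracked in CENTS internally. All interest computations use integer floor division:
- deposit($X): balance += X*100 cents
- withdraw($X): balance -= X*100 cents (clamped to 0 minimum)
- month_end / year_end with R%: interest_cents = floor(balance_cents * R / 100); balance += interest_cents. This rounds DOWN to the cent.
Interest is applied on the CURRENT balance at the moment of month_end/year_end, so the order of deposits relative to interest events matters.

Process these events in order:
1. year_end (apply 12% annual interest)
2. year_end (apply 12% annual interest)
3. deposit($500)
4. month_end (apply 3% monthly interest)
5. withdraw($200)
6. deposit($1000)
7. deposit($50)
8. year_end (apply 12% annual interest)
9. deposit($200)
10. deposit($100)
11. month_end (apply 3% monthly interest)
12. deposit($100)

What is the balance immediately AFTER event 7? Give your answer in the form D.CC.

After 1 (year_end (apply 12% annual interest)): balance=$0.00 total_interest=$0.00
After 2 (year_end (apply 12% annual interest)): balance=$0.00 total_interest=$0.00
After 3 (deposit($500)): balance=$500.00 total_interest=$0.00
After 4 (month_end (apply 3% monthly interest)): balance=$515.00 total_interest=$15.00
After 5 (withdraw($200)): balance=$315.00 total_interest=$15.00
After 6 (deposit($1000)): balance=$1315.00 total_interest=$15.00
After 7 (deposit($50)): balance=$1365.00 total_interest=$15.00

Answer: 1365.00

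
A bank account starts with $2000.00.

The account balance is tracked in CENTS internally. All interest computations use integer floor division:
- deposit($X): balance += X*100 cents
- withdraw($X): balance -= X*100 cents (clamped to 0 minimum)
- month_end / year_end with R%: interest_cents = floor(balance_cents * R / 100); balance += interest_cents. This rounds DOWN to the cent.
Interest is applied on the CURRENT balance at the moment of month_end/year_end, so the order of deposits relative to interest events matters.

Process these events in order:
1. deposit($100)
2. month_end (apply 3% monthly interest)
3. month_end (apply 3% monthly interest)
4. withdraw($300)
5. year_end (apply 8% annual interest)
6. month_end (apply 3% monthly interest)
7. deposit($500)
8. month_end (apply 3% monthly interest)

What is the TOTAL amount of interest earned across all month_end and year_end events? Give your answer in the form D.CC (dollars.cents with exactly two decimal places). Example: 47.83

After 1 (deposit($100)): balance=$2100.00 total_interest=$0.00
After 2 (month_end (apply 3% monthly interest)): balance=$2163.00 total_interest=$63.00
After 3 (month_end (apply 3% monthly interest)): balance=$2227.89 total_interest=$127.89
After 4 (withdraw($300)): balance=$1927.89 total_interest=$127.89
After 5 (year_end (apply 8% annual interest)): balance=$2082.12 total_interest=$282.12
After 6 (month_end (apply 3% monthly interest)): balance=$2144.58 total_interest=$344.58
After 7 (deposit($500)): balance=$2644.58 total_interest=$344.58
After 8 (month_end (apply 3% monthly interest)): balance=$2723.91 total_interest=$423.91

Answer: 423.91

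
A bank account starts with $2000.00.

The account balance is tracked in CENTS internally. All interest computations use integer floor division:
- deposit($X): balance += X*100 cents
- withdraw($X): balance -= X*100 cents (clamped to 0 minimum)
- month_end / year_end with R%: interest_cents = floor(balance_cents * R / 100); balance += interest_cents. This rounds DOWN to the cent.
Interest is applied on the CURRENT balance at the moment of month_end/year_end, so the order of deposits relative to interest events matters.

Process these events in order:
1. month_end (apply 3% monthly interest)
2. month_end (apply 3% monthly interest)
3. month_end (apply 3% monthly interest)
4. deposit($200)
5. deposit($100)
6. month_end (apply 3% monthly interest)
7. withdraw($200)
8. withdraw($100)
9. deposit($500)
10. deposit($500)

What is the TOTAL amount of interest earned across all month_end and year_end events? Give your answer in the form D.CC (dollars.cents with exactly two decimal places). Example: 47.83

After 1 (month_end (apply 3% monthly interest)): balance=$2060.00 total_interest=$60.00
After 2 (month_end (apply 3% monthly interest)): balance=$2121.80 total_interest=$121.80
After 3 (month_end (apply 3% monthly interest)): balance=$2185.45 total_interest=$185.45
After 4 (deposit($200)): balance=$2385.45 total_interest=$185.45
After 5 (deposit($100)): balance=$2485.45 total_interest=$185.45
After 6 (month_end (apply 3% monthly interest)): balance=$2560.01 total_interest=$260.01
After 7 (withdraw($200)): balance=$2360.01 total_interest=$260.01
After 8 (withdraw($100)): balance=$2260.01 total_interest=$260.01
After 9 (deposit($500)): balance=$2760.01 total_interest=$260.01
After 10 (deposit($500)): balance=$3260.01 total_interest=$260.01

Answer: 260.01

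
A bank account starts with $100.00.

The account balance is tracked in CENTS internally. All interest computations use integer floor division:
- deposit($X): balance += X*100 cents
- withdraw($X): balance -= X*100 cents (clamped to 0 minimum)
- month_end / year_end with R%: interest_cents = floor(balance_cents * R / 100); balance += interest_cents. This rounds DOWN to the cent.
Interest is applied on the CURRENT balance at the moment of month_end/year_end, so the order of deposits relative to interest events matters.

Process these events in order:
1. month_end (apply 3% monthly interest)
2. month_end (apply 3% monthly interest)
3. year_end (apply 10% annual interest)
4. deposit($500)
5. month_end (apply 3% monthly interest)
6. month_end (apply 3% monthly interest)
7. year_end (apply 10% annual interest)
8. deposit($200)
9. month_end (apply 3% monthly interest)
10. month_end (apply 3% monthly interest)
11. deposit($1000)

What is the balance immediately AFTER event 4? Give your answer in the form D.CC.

Answer: 616.69

Derivation:
After 1 (month_end (apply 3% monthly interest)): balance=$103.00 total_interest=$3.00
After 2 (month_end (apply 3% monthly interest)): balance=$106.09 total_interest=$6.09
After 3 (year_end (apply 10% annual interest)): balance=$116.69 total_interest=$16.69
After 4 (deposit($500)): balance=$616.69 total_interest=$16.69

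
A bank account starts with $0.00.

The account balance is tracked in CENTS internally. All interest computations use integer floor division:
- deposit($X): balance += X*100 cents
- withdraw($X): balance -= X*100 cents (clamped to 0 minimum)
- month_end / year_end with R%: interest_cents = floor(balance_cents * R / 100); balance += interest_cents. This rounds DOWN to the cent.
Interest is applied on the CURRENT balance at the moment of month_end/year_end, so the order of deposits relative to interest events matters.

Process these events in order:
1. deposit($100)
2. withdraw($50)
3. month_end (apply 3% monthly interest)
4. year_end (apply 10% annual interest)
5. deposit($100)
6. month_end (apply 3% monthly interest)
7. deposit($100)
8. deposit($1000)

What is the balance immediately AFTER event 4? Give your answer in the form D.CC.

Answer: 56.65

Derivation:
After 1 (deposit($100)): balance=$100.00 total_interest=$0.00
After 2 (withdraw($50)): balance=$50.00 total_interest=$0.00
After 3 (month_end (apply 3% monthly interest)): balance=$51.50 total_interest=$1.50
After 4 (year_end (apply 10% annual interest)): balance=$56.65 total_interest=$6.65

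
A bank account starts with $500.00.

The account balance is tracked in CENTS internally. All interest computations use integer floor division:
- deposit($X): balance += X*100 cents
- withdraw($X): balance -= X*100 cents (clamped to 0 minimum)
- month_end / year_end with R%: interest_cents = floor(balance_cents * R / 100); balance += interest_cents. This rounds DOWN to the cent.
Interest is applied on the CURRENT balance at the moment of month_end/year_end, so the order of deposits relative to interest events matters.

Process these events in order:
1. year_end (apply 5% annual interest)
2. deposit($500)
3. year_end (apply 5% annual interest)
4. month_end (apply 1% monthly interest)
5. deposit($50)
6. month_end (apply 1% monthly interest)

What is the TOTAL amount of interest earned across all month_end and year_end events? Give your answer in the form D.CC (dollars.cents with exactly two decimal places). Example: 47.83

Answer: 98.38

Derivation:
After 1 (year_end (apply 5% annual interest)): balance=$525.00 total_interest=$25.00
After 2 (deposit($500)): balance=$1025.00 total_interest=$25.00
After 3 (year_end (apply 5% annual interest)): balance=$1076.25 total_interest=$76.25
After 4 (month_end (apply 1% monthly interest)): balance=$1087.01 total_interest=$87.01
After 5 (deposit($50)): balance=$1137.01 total_interest=$87.01
After 6 (month_end (apply 1% monthly interest)): balance=$1148.38 total_interest=$98.38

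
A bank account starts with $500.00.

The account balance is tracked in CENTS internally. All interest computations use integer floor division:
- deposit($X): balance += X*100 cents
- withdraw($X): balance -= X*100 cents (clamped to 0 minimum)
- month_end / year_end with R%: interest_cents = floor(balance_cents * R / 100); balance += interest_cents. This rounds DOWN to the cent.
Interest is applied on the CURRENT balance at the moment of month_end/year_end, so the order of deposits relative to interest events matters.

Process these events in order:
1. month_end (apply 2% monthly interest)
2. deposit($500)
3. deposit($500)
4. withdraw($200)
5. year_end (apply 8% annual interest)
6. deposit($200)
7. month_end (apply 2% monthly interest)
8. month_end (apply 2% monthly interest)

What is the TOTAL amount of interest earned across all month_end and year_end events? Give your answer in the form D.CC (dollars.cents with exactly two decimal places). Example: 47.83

Answer: 180.03

Derivation:
After 1 (month_end (apply 2% monthly interest)): balance=$510.00 total_interest=$10.00
After 2 (deposit($500)): balance=$1010.00 total_interest=$10.00
After 3 (deposit($500)): balance=$1510.00 total_interest=$10.00
After 4 (withdraw($200)): balance=$1310.00 total_interest=$10.00
After 5 (year_end (apply 8% annual interest)): balance=$1414.80 total_interest=$114.80
After 6 (deposit($200)): balance=$1614.80 total_interest=$114.80
After 7 (month_end (apply 2% monthly interest)): balance=$1647.09 total_interest=$147.09
After 8 (month_end (apply 2% monthly interest)): balance=$1680.03 total_interest=$180.03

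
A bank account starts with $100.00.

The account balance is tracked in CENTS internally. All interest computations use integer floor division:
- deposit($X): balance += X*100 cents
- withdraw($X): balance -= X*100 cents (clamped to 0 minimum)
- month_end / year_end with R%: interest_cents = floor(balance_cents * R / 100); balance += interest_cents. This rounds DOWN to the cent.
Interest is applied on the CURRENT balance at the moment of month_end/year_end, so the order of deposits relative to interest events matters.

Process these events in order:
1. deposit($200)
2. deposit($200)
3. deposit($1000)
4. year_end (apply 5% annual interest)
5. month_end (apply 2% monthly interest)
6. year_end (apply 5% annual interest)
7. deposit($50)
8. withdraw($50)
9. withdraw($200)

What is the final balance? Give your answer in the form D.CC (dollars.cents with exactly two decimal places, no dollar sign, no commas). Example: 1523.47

After 1 (deposit($200)): balance=$300.00 total_interest=$0.00
After 2 (deposit($200)): balance=$500.00 total_interest=$0.00
After 3 (deposit($1000)): balance=$1500.00 total_interest=$0.00
After 4 (year_end (apply 5% annual interest)): balance=$1575.00 total_interest=$75.00
After 5 (month_end (apply 2% monthly interest)): balance=$1606.50 total_interest=$106.50
After 6 (year_end (apply 5% annual interest)): balance=$1686.82 total_interest=$186.82
After 7 (deposit($50)): balance=$1736.82 total_interest=$186.82
After 8 (withdraw($50)): balance=$1686.82 total_interest=$186.82
After 9 (withdraw($200)): balance=$1486.82 total_interest=$186.82

Answer: 1486.82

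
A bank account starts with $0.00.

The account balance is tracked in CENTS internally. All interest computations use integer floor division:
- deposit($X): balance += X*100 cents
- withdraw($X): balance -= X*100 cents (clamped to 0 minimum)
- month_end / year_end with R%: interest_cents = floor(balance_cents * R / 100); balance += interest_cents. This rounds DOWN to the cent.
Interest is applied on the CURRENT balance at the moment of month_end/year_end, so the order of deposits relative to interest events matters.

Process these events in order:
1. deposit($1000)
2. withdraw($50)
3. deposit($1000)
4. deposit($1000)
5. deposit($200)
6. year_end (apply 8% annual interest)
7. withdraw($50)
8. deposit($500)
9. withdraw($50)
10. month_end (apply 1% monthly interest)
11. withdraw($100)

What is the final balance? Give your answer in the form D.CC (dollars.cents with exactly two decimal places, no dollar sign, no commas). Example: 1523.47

Answer: 3740.02

Derivation:
After 1 (deposit($1000)): balance=$1000.00 total_interest=$0.00
After 2 (withdraw($50)): balance=$950.00 total_interest=$0.00
After 3 (deposit($1000)): balance=$1950.00 total_interest=$0.00
After 4 (deposit($1000)): balance=$2950.00 total_interest=$0.00
After 5 (deposit($200)): balance=$3150.00 total_interest=$0.00
After 6 (year_end (apply 8% annual interest)): balance=$3402.00 total_interest=$252.00
After 7 (withdraw($50)): balance=$3352.00 total_interest=$252.00
After 8 (deposit($500)): balance=$3852.00 total_interest=$252.00
After 9 (withdraw($50)): balance=$3802.00 total_interest=$252.00
After 10 (month_end (apply 1% monthly interest)): balance=$3840.02 total_interest=$290.02
After 11 (withdraw($100)): balance=$3740.02 total_interest=$290.02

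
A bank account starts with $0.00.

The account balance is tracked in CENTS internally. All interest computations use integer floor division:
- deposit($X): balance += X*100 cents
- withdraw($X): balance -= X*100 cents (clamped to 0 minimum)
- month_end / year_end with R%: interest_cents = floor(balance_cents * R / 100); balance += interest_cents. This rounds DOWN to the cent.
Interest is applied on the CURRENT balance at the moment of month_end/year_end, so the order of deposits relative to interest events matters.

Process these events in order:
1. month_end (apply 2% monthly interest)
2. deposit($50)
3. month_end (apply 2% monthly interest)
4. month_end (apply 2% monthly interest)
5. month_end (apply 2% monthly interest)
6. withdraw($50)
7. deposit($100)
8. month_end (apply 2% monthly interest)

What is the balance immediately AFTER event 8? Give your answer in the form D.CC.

After 1 (month_end (apply 2% monthly interest)): balance=$0.00 total_interest=$0.00
After 2 (deposit($50)): balance=$50.00 total_interest=$0.00
After 3 (month_end (apply 2% monthly interest)): balance=$51.00 total_interest=$1.00
After 4 (month_end (apply 2% monthly interest)): balance=$52.02 total_interest=$2.02
After 5 (month_end (apply 2% monthly interest)): balance=$53.06 total_interest=$3.06
After 6 (withdraw($50)): balance=$3.06 total_interest=$3.06
After 7 (deposit($100)): balance=$103.06 total_interest=$3.06
After 8 (month_end (apply 2% monthly interest)): balance=$105.12 total_interest=$5.12

Answer: 105.12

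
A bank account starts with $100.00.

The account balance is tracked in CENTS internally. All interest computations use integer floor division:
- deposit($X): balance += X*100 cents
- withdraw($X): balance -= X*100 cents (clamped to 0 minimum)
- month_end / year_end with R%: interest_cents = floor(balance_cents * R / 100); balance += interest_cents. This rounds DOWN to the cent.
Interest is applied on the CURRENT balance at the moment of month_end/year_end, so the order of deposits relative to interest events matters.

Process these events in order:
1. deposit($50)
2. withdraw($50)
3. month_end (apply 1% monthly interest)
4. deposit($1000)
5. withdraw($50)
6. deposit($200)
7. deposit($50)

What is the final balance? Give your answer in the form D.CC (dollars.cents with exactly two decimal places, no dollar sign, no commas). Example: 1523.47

Answer: 1301.00

Derivation:
After 1 (deposit($50)): balance=$150.00 total_interest=$0.00
After 2 (withdraw($50)): balance=$100.00 total_interest=$0.00
After 3 (month_end (apply 1% monthly interest)): balance=$101.00 total_interest=$1.00
After 4 (deposit($1000)): balance=$1101.00 total_interest=$1.00
After 5 (withdraw($50)): balance=$1051.00 total_interest=$1.00
After 6 (deposit($200)): balance=$1251.00 total_interest=$1.00
After 7 (deposit($50)): balance=$1301.00 total_interest=$1.00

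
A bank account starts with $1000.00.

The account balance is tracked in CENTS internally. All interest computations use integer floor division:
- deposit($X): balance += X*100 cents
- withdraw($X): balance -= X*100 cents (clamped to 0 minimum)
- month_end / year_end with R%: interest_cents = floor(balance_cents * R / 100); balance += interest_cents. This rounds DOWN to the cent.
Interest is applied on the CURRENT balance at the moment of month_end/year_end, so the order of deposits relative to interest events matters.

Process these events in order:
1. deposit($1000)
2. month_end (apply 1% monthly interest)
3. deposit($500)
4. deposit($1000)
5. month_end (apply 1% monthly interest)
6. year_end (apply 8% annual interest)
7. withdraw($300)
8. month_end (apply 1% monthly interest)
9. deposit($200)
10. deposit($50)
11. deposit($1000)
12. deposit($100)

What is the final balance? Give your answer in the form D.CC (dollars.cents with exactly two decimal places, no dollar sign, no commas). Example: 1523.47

After 1 (deposit($1000)): balance=$2000.00 total_interest=$0.00
After 2 (month_end (apply 1% monthly interest)): balance=$2020.00 total_interest=$20.00
After 3 (deposit($500)): balance=$2520.00 total_interest=$20.00
After 4 (deposit($1000)): balance=$3520.00 total_interest=$20.00
After 5 (month_end (apply 1% monthly interest)): balance=$3555.20 total_interest=$55.20
After 6 (year_end (apply 8% annual interest)): balance=$3839.61 total_interest=$339.61
After 7 (withdraw($300)): balance=$3539.61 total_interest=$339.61
After 8 (month_end (apply 1% monthly interest)): balance=$3575.00 total_interest=$375.00
After 9 (deposit($200)): balance=$3775.00 total_interest=$375.00
After 10 (deposit($50)): balance=$3825.00 total_interest=$375.00
After 11 (deposit($1000)): balance=$4825.00 total_interest=$375.00
After 12 (deposit($100)): balance=$4925.00 total_interest=$375.00

Answer: 4925.00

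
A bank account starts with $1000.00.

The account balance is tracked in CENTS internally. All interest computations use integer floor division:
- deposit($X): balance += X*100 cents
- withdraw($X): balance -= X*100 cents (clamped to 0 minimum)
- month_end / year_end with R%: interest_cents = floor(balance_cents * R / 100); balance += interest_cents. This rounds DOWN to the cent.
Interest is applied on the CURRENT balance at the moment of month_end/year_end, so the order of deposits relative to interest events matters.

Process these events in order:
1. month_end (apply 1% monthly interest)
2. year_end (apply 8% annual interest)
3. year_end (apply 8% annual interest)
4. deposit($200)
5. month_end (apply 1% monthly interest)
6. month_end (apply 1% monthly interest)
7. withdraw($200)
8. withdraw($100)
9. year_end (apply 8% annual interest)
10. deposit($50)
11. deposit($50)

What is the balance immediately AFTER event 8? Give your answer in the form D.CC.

After 1 (month_end (apply 1% monthly interest)): balance=$1010.00 total_interest=$10.00
After 2 (year_end (apply 8% annual interest)): balance=$1090.80 total_interest=$90.80
After 3 (year_end (apply 8% annual interest)): balance=$1178.06 total_interest=$178.06
After 4 (deposit($200)): balance=$1378.06 total_interest=$178.06
After 5 (month_end (apply 1% monthly interest)): balance=$1391.84 total_interest=$191.84
After 6 (month_end (apply 1% monthly interest)): balance=$1405.75 total_interest=$205.75
After 7 (withdraw($200)): balance=$1205.75 total_interest=$205.75
After 8 (withdraw($100)): balance=$1105.75 total_interest=$205.75

Answer: 1105.75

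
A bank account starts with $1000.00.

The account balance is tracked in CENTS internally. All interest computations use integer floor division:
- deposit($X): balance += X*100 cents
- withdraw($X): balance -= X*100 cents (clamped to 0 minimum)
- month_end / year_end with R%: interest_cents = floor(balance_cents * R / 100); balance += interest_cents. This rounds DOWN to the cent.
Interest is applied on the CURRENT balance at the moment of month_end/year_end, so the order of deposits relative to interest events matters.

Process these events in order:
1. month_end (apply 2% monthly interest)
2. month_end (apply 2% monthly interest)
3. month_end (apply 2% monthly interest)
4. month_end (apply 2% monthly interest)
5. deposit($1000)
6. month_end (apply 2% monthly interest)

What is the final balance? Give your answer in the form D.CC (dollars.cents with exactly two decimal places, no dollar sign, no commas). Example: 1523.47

After 1 (month_end (apply 2% monthly interest)): balance=$1020.00 total_interest=$20.00
After 2 (month_end (apply 2% monthly interest)): balance=$1040.40 total_interest=$40.40
After 3 (month_end (apply 2% monthly interest)): balance=$1061.20 total_interest=$61.20
After 4 (month_end (apply 2% monthly interest)): balance=$1082.42 total_interest=$82.42
After 5 (deposit($1000)): balance=$2082.42 total_interest=$82.42
After 6 (month_end (apply 2% monthly interest)): balance=$2124.06 total_interest=$124.06

Answer: 2124.06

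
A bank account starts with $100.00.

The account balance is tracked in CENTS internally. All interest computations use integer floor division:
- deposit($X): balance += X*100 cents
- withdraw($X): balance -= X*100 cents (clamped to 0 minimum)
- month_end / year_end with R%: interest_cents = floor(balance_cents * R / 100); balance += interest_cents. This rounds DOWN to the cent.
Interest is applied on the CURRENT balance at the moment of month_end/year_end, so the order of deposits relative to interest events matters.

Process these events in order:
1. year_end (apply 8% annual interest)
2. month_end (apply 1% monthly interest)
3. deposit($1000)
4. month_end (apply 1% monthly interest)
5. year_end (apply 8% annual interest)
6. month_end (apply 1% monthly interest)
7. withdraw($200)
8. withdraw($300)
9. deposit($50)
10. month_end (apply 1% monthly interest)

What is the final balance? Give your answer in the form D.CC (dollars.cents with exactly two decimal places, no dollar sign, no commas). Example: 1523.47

After 1 (year_end (apply 8% annual interest)): balance=$108.00 total_interest=$8.00
After 2 (month_end (apply 1% monthly interest)): balance=$109.08 total_interest=$9.08
After 3 (deposit($1000)): balance=$1109.08 total_interest=$9.08
After 4 (month_end (apply 1% monthly interest)): balance=$1120.17 total_interest=$20.17
After 5 (year_end (apply 8% annual interest)): balance=$1209.78 total_interest=$109.78
After 6 (month_end (apply 1% monthly interest)): balance=$1221.87 total_interest=$121.87
After 7 (withdraw($200)): balance=$1021.87 total_interest=$121.87
After 8 (withdraw($300)): balance=$721.87 total_interest=$121.87
After 9 (deposit($50)): balance=$771.87 total_interest=$121.87
After 10 (month_end (apply 1% monthly interest)): balance=$779.58 total_interest=$129.58

Answer: 779.58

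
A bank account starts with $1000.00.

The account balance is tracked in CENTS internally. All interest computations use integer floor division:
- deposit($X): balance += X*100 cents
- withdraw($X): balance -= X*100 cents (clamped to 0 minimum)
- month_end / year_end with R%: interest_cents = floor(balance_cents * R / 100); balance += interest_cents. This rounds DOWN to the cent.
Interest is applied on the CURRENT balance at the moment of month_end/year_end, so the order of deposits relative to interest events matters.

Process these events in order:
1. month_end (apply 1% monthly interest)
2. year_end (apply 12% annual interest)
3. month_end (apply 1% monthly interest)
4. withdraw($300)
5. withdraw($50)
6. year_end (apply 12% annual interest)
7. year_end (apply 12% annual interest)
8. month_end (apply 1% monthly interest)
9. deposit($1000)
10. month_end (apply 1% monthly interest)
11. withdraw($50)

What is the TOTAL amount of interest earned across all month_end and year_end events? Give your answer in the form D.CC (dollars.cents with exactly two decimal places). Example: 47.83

After 1 (month_end (apply 1% monthly interest)): balance=$1010.00 total_interest=$10.00
After 2 (year_end (apply 12% annual interest)): balance=$1131.20 total_interest=$131.20
After 3 (month_end (apply 1% monthly interest)): balance=$1142.51 total_interest=$142.51
After 4 (withdraw($300)): balance=$842.51 total_interest=$142.51
After 5 (withdraw($50)): balance=$792.51 total_interest=$142.51
After 6 (year_end (apply 12% annual interest)): balance=$887.61 total_interest=$237.61
After 7 (year_end (apply 12% annual interest)): balance=$994.12 total_interest=$344.12
After 8 (month_end (apply 1% monthly interest)): balance=$1004.06 total_interest=$354.06
After 9 (deposit($1000)): balance=$2004.06 total_interest=$354.06
After 10 (month_end (apply 1% monthly interest)): balance=$2024.10 total_interest=$374.10
After 11 (withdraw($50)): balance=$1974.10 total_interest=$374.10

Answer: 374.10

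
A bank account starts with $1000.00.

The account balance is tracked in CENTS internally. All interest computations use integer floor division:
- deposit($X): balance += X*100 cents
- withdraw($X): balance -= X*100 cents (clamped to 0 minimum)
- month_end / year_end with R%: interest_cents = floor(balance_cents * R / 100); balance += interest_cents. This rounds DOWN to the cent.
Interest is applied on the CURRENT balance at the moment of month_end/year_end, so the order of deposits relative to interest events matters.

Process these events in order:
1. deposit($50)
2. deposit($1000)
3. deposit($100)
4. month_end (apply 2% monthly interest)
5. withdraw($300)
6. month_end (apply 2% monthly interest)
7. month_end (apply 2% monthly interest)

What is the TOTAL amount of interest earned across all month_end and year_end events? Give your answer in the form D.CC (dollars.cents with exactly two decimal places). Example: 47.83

Answer: 119.47

Derivation:
After 1 (deposit($50)): balance=$1050.00 total_interest=$0.00
After 2 (deposit($1000)): balance=$2050.00 total_interest=$0.00
After 3 (deposit($100)): balance=$2150.00 total_interest=$0.00
After 4 (month_end (apply 2% monthly interest)): balance=$2193.00 total_interest=$43.00
After 5 (withdraw($300)): balance=$1893.00 total_interest=$43.00
After 6 (month_end (apply 2% monthly interest)): balance=$1930.86 total_interest=$80.86
After 7 (month_end (apply 2% monthly interest)): balance=$1969.47 total_interest=$119.47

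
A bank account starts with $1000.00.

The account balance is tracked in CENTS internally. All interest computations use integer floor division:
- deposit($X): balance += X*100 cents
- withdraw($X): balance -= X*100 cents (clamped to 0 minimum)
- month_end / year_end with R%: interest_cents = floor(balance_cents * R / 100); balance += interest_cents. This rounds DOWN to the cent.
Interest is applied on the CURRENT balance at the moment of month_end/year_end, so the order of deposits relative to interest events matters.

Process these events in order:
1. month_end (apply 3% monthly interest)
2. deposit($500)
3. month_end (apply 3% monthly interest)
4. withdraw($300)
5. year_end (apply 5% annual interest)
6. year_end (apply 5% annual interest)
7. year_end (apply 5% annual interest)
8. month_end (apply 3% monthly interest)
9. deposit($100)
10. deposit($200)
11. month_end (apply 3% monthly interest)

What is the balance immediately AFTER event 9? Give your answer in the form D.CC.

After 1 (month_end (apply 3% monthly interest)): balance=$1030.00 total_interest=$30.00
After 2 (deposit($500)): balance=$1530.00 total_interest=$30.00
After 3 (month_end (apply 3% monthly interest)): balance=$1575.90 total_interest=$75.90
After 4 (withdraw($300)): balance=$1275.90 total_interest=$75.90
After 5 (year_end (apply 5% annual interest)): balance=$1339.69 total_interest=$139.69
After 6 (year_end (apply 5% annual interest)): balance=$1406.67 total_interest=$206.67
After 7 (year_end (apply 5% annual interest)): balance=$1477.00 total_interest=$277.00
After 8 (month_end (apply 3% monthly interest)): balance=$1521.31 total_interest=$321.31
After 9 (deposit($100)): balance=$1621.31 total_interest=$321.31

Answer: 1621.31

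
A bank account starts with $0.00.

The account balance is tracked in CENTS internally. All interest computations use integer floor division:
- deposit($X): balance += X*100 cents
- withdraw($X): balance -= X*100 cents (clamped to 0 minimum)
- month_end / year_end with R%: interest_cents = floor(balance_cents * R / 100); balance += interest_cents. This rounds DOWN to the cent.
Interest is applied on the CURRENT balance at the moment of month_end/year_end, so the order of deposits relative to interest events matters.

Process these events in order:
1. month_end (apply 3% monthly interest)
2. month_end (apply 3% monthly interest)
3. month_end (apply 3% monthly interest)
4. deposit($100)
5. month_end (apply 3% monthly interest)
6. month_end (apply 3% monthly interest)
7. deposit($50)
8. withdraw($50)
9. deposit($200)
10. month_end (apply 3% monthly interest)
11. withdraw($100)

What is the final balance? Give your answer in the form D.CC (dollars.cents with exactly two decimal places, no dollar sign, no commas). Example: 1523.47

Answer: 215.27

Derivation:
After 1 (month_end (apply 3% monthly interest)): balance=$0.00 total_interest=$0.00
After 2 (month_end (apply 3% monthly interest)): balance=$0.00 total_interest=$0.00
After 3 (month_end (apply 3% monthly interest)): balance=$0.00 total_interest=$0.00
After 4 (deposit($100)): balance=$100.00 total_interest=$0.00
After 5 (month_end (apply 3% monthly interest)): balance=$103.00 total_interest=$3.00
After 6 (month_end (apply 3% monthly interest)): balance=$106.09 total_interest=$6.09
After 7 (deposit($50)): balance=$156.09 total_interest=$6.09
After 8 (withdraw($50)): balance=$106.09 total_interest=$6.09
After 9 (deposit($200)): balance=$306.09 total_interest=$6.09
After 10 (month_end (apply 3% monthly interest)): balance=$315.27 total_interest=$15.27
After 11 (withdraw($100)): balance=$215.27 total_interest=$15.27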